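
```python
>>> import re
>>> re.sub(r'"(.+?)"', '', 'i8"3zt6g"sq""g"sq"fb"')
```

'i8sqsq'

With the lazy modifier that quantifier settles for the fewest repetitions that let the rest of the pattern succeed (the atoms after it are unaffected and can still be greedy).
Every occurrence is swapped for ''.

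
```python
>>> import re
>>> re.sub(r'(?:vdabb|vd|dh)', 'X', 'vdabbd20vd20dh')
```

'Xd20X20X'

`|` is ordered: at each position the engine commits to the first alternative that works.
Matches: at [0:5] → 'vdabb'; at [8:10] → 'vd'; at [12:14] → 'dh'.
Each match is replaced by 'X'.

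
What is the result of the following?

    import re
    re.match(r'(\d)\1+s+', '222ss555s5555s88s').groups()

('2',)

The match spans [0:5] → '222ss'.
Captured: group 1 = '2'.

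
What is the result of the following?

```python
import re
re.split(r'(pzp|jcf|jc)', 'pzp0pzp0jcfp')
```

['', 'pzp', '0', 'pzp', '0', 'jcf', 'p']

`|` is ordered: at each position the engine commits to the first alternative that works.
Matches to split on: at [0:3] → 'pzp'; at [4:7] → 'pzp'; at [8:11] → 'jcf'.
`re.split` interleaves the captured-group text with the surrounding fragments.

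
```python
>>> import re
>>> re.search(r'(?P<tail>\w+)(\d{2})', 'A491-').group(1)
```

'A4'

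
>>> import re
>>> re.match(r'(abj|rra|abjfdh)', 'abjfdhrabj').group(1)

'abj'

The match spans [0:3] → 'abj'.
Captured: group 1 = 'abj'.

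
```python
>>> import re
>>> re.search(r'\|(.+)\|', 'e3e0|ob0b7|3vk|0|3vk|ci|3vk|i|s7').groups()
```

Unlike `match`, `search` isn't anchored — it looks for the pattern anywhere in the string.
The match spans [4:30] → '|ob0b7|3vk|0|3vk|ci|3vk|i|'.
Captured: group 1 = 'ob0b7|3vk|0|3vk|ci|3vk|i'.

('ob0b7|3vk|0|3vk|ci|3vk|i',)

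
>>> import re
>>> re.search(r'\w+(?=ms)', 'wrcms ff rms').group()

'wrc'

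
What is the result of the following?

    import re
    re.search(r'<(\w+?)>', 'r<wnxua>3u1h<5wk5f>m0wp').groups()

The match spans [1:8] → '<wnxua>'.
Captured: group 1 = 'wnxua'.

('wnxua',)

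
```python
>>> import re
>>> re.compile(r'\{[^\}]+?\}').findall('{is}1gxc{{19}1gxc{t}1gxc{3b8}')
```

['{is}', '{{19}', '{t}', '{3b8}']

Walking the string: at [0:4] → '{is}'; at [8:13] → '{{19}'; at [17:20] → '{t}'; at [24:29] → '{3b8}'.
Since nothing is captured, `findall` lists the 4 matched substrings directly.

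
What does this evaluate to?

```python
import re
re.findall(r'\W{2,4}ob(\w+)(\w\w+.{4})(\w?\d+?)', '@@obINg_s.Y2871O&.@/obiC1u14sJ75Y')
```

[('INg', '_s.Y28', '71'), ('iC1', 'u14sJ7', '5')]

This matches 2 to 4 of a non-word character, then the literal 'ob'; then one or more of a word character (captured); then a word character, then one or more of a word character, then exactly 4 of any character (captured); then optionally a word character, then one or more of a digit (lazy) (captured).
Matches: at [0:15] match '@@obINg_s.Y2871', groups = ('INg', '_s.Y28', '71'); at [16:32] match '&.@/obiC1u14sJ75', groups = ('iC1', 'u14sJ7', '5').
3 groups means each result is a tuple of 3 captured strings — 2 here.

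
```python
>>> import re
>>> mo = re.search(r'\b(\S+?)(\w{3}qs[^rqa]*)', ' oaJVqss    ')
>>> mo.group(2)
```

'aJVqss    '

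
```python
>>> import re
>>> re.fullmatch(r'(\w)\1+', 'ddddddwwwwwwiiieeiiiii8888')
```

None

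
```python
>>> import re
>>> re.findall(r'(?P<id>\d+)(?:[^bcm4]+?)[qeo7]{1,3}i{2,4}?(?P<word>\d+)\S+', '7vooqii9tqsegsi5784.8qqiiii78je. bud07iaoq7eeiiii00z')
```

Pattern: one or more of a digit (captured as 'id'); then one or more of any character except [bcm4] (lazy) (non-capturing group); then 1 to 3 of one of [qeo7], then 2 to 4 of the literal 'i' (lazy); then one or more of a digit (captured as 'word'); then one or more of a non-whitespace character.
Walking the string: at [0:32] match '7vooqii9tqsegsi5784.8qqiiii78je.', groups = ('7', '9'); at [36:52] match '07iaoq7eeiiii00z', groups = ('07', '00').
Multiple groups make `findall` return tuples — one 2-tuple for each match.

[('7', '9'), ('07', '00')]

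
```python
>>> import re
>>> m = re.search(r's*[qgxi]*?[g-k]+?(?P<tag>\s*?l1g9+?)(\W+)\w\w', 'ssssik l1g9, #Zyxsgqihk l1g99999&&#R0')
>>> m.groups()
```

The match spans [0:16] → 'ssssik l1g9, #Zy'.
Captured: group 1 = ' l1g9', group 2 = ', #'.

(' l1g9', ', #')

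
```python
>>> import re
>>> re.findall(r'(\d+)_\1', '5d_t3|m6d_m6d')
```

[]

`\1` is not a pattern — it's the concrete string captured by group 1, re-applied verbatim.
With a single group, `findall` returns only what that group captured — 0 items.
Nothing in the string satisfies the pattern, so the list is empty.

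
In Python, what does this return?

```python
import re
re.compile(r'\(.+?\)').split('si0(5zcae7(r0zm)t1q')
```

Splitting on the pattern gives 2 pieces.

['si0', 't1q']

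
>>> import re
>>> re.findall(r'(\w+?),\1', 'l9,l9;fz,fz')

['l9', 'fz']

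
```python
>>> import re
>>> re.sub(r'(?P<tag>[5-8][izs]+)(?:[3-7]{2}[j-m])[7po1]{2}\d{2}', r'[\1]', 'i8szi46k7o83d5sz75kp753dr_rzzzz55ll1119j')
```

'i[8szi]d[5sz]dr_rzzzz55ll1119j'

The pattern matches a character in [5-8], then one or more of one of [izs] (captured as 'tag'); then exactly 2 of a character in [3-7], then a character in [j-m] (non-capturing group); then exactly 2 of one of [7po1], then exactly 2 of a digit.
Each match is replaced using the text its own group 1 captured.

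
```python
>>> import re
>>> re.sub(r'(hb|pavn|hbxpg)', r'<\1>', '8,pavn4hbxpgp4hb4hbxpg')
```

Branches in `(...|...)` are attempted left-to-right; the first branch that allows the whole pattern to succeed is taken.
Matches: at [2:6] → 'pavn'; at [7:9] → 'hb'; at [14:16] → 'hb'; at [17:19] → 'hb'.
Each match is replaced using the text its own group 1 captured.

'8,<pavn>4<hb>xpgp4<hb>4<hb>xpg'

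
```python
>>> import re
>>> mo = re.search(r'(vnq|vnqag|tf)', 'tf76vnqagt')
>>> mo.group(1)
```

'tf'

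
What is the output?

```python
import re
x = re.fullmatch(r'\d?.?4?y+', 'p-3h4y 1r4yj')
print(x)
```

This matches optionally a digit, then optionally any character; then optionally a literal '4'; then one or more of a literal 'y'.
For `fullmatch`, every character of the input must be accounted for by the pattern.
Here the string isn't matched end-to-end, so the call returns None.

None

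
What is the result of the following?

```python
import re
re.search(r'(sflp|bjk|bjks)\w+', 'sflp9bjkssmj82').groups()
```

('sflp',)

The match spans [0:14] → 'sflp9bjkssmj82'.
Captured: group 1 = 'sflp'.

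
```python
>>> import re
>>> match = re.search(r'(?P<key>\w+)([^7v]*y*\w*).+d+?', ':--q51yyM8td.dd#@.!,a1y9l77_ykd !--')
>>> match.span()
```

(3, 31)

The pattern matches one or more of a word character (captured as 'key'); then zero or more of any character except [7v], then zero or more of the literal 'y', then zero or more of a word character (captured); then one or more of any character; then one or more of a literal 'd' (lazy).
`re.search` scans for the first position where the pattern succeeds.
The match spans [3:31] → 'q51yyM8td.dd#@.!,a1y9l77_ykd'.
Captured: group 1 = 'q51yyM8td', group 2 = '.dd#@.!,a1y9l77_y'.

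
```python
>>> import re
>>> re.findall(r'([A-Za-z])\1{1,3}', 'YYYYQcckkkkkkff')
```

A backreference is literal: `\1` must see the identical characters the first group matched.
Because there's exactly one group, `findall` drops the full match and keeps group 1 from each hit.

['Y', 'c', 'k', 'k', 'f']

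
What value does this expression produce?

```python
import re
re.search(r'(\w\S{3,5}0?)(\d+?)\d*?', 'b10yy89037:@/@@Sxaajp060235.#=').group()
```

The match spans [0:7] → 'b10yy89'.

'b10yy89'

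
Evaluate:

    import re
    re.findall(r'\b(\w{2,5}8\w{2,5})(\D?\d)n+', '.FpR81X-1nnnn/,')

[('FpR81X', '-1')]

Pattern: a word boundary (`\b`, zero-width); then 2 to 5 of a word character, then a literal '8', then 2 to 5 of a word character (captured); then optionally a non-digit, then a digit (captured); then one or more of a literal 'n'.
Walking the string: at [1:13] match 'FpR81X-1nnnn', groups = ('FpR81X', '-1').
2 groups means the one result is a tuple of 2 captured strings — 1 here.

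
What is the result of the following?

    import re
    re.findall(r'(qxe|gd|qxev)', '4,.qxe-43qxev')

Alternation isn't longest-match — the leftmost alternative that fits at this position is chosen.
Walking the string: at [3:6] match 'qxe', group 1 = 'qxe'; at [9:12] match 'qxe', group 1 = 'qxe'.
Because there's exactly one group, `findall` drops the full match and keeps group 1 from each hit.

['qxe', 'qxe']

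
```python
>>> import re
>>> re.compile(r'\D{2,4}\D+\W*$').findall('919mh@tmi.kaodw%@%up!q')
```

['mh@tmi.kaodw%@%up!q']

`findall` yields the raw match text (1 of them) because the pattern has no groups.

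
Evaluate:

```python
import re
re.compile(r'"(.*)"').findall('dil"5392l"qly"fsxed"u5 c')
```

Scanning left to right: at [3:20] match '"5392l"qly"fsxed"', group 1 = '5392l"qly"fsxed'.
One capturing group, so `findall` returns just the captured substring from the one match — 1 in all.

['5392l"qly"fsxed']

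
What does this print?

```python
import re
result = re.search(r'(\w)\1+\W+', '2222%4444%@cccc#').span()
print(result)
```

The backreference `\1` re-matches whatever the first group consumed, character for character.
`re.search` scans for the first position where the pattern succeeds.
The match spans [0:5] → '2222%'.
Captured: group 1 = '2'.

(0, 5)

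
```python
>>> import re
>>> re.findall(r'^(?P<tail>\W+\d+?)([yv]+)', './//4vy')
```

[('.///4', 'vy')]

The pattern matches anchored at the start of the string; then one or more of a non-word character, then one or more of a digit (lazy) (captured as 'tail'); then one or more of one of [yv] (captured).
Matches: at [0:7] match './//4vy', groups = ('.///4', 'vy').
2 groups means the one result is a tuple of 2 captured strings — 1 here.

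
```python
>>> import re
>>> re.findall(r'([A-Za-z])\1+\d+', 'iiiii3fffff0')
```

['i', 'f']

After group 1 captures some text, `\1` only succeeds where that same text appears again.
One capturing group, so `findall` returns just the captured substring from each match — 2 in all.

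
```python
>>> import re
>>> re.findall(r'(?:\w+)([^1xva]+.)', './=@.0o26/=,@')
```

['/=,@']

The pattern matches one or more of a word character (non-capturing group); then one or more of any character except [1xva], then any character (captured).
Walking the string: at [5:13] match '0o26/=,@', group 1 = '/=,@'.
Because there's exactly one group, `findall` drops the full match and keeps group 1 from the one hit.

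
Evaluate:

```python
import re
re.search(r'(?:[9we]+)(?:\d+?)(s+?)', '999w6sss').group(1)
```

's'

Pattern: one or more of one of [9we] (non-capturing group); then one or more of a digit (lazy) (non-capturing group); then one or more of a literal 's' (lazy) (captured).
The `?` after the quantifier makes it lazy — it takes as little as possible before letting the rest of the pattern try.
`re.search` tries every starting position until one works.
The match spans [0:6] → '999w6s'.
Captured: group 1 = 's'.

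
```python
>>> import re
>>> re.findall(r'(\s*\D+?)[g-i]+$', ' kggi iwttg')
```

This matches zero or more of whitespace, then one or more of a non-digit (lazy) (captured); then one or more of a character in [g-i]; then anchored at the end.
One capturing group, so `findall` returns just the captured substring from the one match — 1 in all.

[' kggi iwtt']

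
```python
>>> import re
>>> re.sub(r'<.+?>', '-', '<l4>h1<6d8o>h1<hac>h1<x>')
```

Lazy quantifiers expand one character at a time until the remainder of the pattern can match.
Matches: at [0:4] → '<l4>'; at [6:12] → '<6d8o>'; at [14:19] → '<hac>'; at [21:24] → '<x>'.
`sub` substitutes '-' at each match site.

'-h1-h1-h1-'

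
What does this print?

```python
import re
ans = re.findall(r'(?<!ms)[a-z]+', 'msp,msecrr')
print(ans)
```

The negative lookaround is zero-width — it rules out positions where the adjacent text would match, without consuming anything.
Matches: at [0:3] → 'msp'; at [4:10] → 'msecrr'.
No capturing groups, so `findall` returns the 2 full match strings.

['msp', 'msecrr']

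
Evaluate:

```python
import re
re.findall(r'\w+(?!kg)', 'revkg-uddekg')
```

['revkg', 'uddekg']

A negative assertion filters positions out without eating any characters.
With no groups in the pattern, `findall` gives back each whole match — 2 here.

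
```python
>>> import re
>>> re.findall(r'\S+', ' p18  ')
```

Pattern: one or more of a non-whitespace character.
Walking the string: at [1:4] → 'p18'.
Since nothing is captured, `findall` lists the 1 matched substring directly.

['p18']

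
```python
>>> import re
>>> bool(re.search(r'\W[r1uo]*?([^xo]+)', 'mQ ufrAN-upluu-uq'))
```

This matches a non-word character, then zero or more of one of [r1uo] (lazy); then one or more of any character except [xo] (captured).
`search` walks the string left to right and returns the first match it finds.
The match spans [2:17] → ' ufrAN-upluu-uq'.
Captured: group 1 = 'ufrAN-upluu-uq'.

True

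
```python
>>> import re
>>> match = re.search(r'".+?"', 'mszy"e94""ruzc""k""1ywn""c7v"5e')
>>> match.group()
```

The `?` after the quantifier makes it lazy — it takes as little as possible before letting the rest of the pattern try.
`search` walks the string left to right and returns the first match it finds.
The match spans [4:9] → '"e94"'.

'"e94"'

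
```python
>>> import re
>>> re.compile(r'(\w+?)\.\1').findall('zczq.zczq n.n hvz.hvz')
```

['zczq', 'n', 'hvz']

The backreference `\1` re-matches whatever the first group consumed, character for character.
Matches: at [0:9] match 'zczq.zczq', group 1 = 'zczq'; at [10:13] match 'n.n', group 1 = 'n'; at [14:21] match 'hvz.hvz', group 1 = 'hvz'.
`findall` collects group 1 from each match (3 total).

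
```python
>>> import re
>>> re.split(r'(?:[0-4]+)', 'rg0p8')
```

This matches one or more of a character in [0-4] (non-capturing group).
Matches to split on: at [2:3] → '0'.
`split` removes every match and returns the 2 fragments in between.

['rg', 'p8']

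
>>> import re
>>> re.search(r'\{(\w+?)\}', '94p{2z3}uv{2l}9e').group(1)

'2z3'

`re.search` scans for the first position where the pattern succeeds.
The match spans [3:8] → '{2z3}'.
Captured: group 1 = '2z3'.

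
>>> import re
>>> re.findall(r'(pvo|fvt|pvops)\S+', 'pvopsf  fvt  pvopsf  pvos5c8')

['pvo', 'pvo', 'pvo']

Alternation isn't longest-match — the leftmost alternative that fits at this position is chosen.
With a single group, `findall` returns only what that group captured — 3 items.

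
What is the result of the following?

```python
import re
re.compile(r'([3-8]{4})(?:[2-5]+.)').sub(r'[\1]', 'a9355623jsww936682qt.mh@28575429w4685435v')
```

Pattern: exactly 4 of a character in [3-8] (captured); then one or more of a character in [2-5], then any character (non-capturing group).
Matches: at [2:9] → '355623j'; at [13:19] → '36682q'; at [25:32] → '8575429'; at [33:41] → '4685435v'.
The replacement refers to a captured group, so each match is rewritten using its own captured text.

'a9[3556]sww9[3668]t.mh@2[8575]w[4685]'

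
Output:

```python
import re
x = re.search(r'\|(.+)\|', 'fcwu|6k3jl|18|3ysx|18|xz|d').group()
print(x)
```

`re.search` scans for the first position where the pattern succeeds.
The match spans [4:25] → '|6k3jl|18|3ysx|18|xz|'.
Captured: group 1 = '6k3jl|18|3ysx|18|xz'.

|6k3jl|18|3ysx|18|xz|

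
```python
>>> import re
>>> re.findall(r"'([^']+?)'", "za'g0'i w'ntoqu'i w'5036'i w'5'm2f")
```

Because there's exactly one group, `findall` drops the full match and keeps group 1 from each hit.

['g0', 'ntoqu', '5036', '5']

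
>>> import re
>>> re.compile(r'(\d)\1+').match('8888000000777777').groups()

('8',)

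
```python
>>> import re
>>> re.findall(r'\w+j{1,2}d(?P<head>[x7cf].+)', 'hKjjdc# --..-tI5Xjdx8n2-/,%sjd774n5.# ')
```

The pattern matches one or more of a word character, then 1 to 2 of the literal 'j', then the literal 'd'; then one of [x7cf], then one or more of any character (captured as 'head').
Walking the string: at [0:38] match 'hKjjdc# --..-tI5Xjdx8n2-/,%sjd774n5.# ', group 1 = 'c# --..-tI5Xjdx8n2-/,%sjd774n5.# '.
With a single group, `findall` returns only what that group captured — 1 item.

['c# --..-tI5Xjdx8n2-/,%sjd774n5.# ']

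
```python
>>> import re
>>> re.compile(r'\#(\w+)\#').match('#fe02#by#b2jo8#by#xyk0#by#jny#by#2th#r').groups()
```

('fe02',)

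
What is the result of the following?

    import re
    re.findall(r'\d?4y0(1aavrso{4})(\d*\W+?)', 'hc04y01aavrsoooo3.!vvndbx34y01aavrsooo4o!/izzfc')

Because the quantifier is non-greedy, it stops expanding at the earliest point where the rest of the pattern can succeed.
Multiple groups make `findall` return tuples — one 2-tuple for the one match.

[('1aavrsoooo', '3.')]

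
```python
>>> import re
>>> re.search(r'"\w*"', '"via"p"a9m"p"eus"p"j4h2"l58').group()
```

The match spans [0:5] → '"via"'.

'"via"'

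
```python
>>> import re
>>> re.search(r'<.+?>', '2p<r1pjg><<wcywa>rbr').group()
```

'<r1pjg>'

A `+?`/`*?`/`{m,n}?` starts at its minimum and grows only as far as needed for what follows to match.
The match spans [2:9] → '<r1pjg>'.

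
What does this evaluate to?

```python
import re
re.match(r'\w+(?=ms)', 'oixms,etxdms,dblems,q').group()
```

The positive lookaround only admits positions where the adjacent text matches; those characters stay outside the span.
`re.match` won't scan ahead — the pattern has to work from the very first character.
The match spans [0:3] → 'oix'.

'oix'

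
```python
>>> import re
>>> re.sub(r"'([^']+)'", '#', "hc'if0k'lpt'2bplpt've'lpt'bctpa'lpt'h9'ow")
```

"hc#lpt#ve#bctpa#h9'ow"

Matches: at [2:8] → "'if0k'"; at [11:19] → "'2bplpt'"; at [21:26] → "'lpt'"; at [31:36] → "'lpt'".
Each match is replaced by '#'.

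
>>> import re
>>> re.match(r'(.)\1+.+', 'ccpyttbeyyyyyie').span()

After group 1 captures some text, `\1` only succeeds where that same text appears again.
`match` is anchored at position 0; if the pattern doesn't fit there, it returns None.
The match spans [0:15] → 'ccpyttbeyyyyyie'.
Captured: group 1 = 'c'.

(0, 15)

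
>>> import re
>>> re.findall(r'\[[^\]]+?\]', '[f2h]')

['[f2h]']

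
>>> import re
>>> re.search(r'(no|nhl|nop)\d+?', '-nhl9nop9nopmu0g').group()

`re.search` tries every starting position until one works.
The match spans [1:5] → 'nhl9'.
Captured: group 1 = 'nhl'.

'nhl9'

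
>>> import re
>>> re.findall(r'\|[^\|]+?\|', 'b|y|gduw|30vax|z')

['|y|', '|30vax|']

`findall` yields the raw match text (2 of them) because the pattern has no groups.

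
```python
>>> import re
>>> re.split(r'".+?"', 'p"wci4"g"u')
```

Lazy quantifiers expand one character at a time until the remainder of the pattern can match.
Matches to split on: at [1:7] → '"wci4"'.
`split` removes every match and returns the 2 fragments in between.

['p', 'g"u']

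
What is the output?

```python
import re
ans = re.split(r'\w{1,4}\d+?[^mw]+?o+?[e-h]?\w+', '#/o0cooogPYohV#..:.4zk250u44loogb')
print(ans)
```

Pattern: 1 to 4 of a word character, then one or more of a digit (lazy); then one or more of any character except [mw] (lazy); then one or more of a literal 'o' (lazy), then optionally a character in [e-h], then one or more of a word character.
Matches to split on: at [2:14] → 'o0cooogPYohV'; at [19:33] → '4zk250u44loogb'.
Splitting on the pattern gives 3 pieces.

['#/', '#..:.', '']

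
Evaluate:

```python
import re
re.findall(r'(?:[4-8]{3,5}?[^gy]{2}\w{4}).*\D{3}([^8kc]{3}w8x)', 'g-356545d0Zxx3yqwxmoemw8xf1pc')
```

['oemw8x']

This matches 3 to 5 of a character in [4-8] (lazy), then exactly 2 of any character except [gy], then exactly 4 of a word character (non-capturing group); then zero or more of any character, then exactly 3 of a non-digit; then exactly 3 of any character except [8kc], then the literal 'w8x' (captured).
Matches: at [3:25] match '56545d0Zxx3yqwxmoemw8x', group 1 = 'oemw8x'.
`findall` collects group 1 from the one match (1 total).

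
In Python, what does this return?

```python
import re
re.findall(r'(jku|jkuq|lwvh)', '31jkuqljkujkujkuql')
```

Alternation tries branches left to right and keeps the first one that lets the overall match succeed at that position.
With a single group, `findall` returns only what that group captured — 4 items.

['jku', 'jku', 'jku', 'jku']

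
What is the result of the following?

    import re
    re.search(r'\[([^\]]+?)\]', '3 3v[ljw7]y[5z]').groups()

('ljw7',)

`re.search` scans for the first position where the pattern succeeds.
The match spans [4:10] → '[ljw7]'.
Captured: group 1 = 'ljw7'.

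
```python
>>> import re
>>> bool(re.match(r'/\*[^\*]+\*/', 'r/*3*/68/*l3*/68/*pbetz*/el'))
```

False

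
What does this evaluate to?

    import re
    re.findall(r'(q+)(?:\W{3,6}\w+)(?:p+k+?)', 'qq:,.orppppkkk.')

Pattern: one or more of a literal 'q' (captured); then 3 to 6 of a non-word character, then one or more of a word character (non-capturing group); then one or more of a literal 'p', then one or more of the literal 'k' (lazy) (non-capturing group).
Scanning left to right: at [0:12] match 'qq:,.orppppk', group 1 = 'qq'.
One capturing group, so `findall` returns just the captured substring from the one match — 1 in all.

['qq']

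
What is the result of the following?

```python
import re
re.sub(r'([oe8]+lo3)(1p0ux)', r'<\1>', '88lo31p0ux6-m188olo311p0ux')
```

'<88lo3>6-m188olo311p0ux'

The pattern matches one or more of one of [oe8], then the literal 'lo3' (captured); then the literal '1p0', then the literal 'ux' (captured).
`\1` in the replacement pulls in group 1's text for each match.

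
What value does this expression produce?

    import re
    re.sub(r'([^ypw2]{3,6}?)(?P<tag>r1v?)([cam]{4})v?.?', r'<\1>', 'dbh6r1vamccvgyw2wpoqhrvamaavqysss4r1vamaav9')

The pattern matches 3 to 6 of any character except [ypw2] (lazy) (captured); then the literal 'r1', then optionally a literal 'v' (captured as 'tag'); then exactly 4 of one of [cam] (captured); then optionally a literal 'v', then optionally any character.
Matches: at [0:13] → 'dbh6r1vamccvg'; at [30:43] → 'sss4r1vamaav9'.
`\1` in the replacement pulls in group 1's text for each match.

'<dbh6>yw2wpoqhrvamaavqy<sss4>'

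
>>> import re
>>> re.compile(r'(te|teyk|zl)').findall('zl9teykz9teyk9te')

['zl', 'te', 'te', 'te']

The regex engine tests alternatives in the order written; an earlier branch that matches wins even if a later one would match more.
Scanning left to right: at [0:2] match 'zl', group 1 = 'zl'; at [3:5] match 'te', group 1 = 'te'; at [9:11] match 'te', group 1 = 'te'; at [14:16] match 'te', group 1 = 'te'.
`findall` collects group 1 from each match (4 total).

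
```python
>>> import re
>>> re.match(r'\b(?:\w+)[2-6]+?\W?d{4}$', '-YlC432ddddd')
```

None

`re.match` only tries the pattern at the start of the string.
Here the string doesn't start with a match, so the call returns None.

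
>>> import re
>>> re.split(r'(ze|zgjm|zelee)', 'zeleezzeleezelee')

['', 'ze', 'leez', 'ze', 'lee', 'ze', 'lee']

`|` is ordered: at each position the engine commits to the first alternative that works.
Matches to split on: at [0:2] → 'ze'; at [6:8] → 'ze'; at [11:13] → 'ze'.
`re.split` interleaves the captured-group text with the surrounding fragments.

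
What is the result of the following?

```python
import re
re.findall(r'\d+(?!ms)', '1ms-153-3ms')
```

['153']

`(?!…)`/`(?<!…)` only lets a position through if the neighbouring text does NOT match; no characters are consumed.
Matches: at [4:7] → '153'.
`findall` yields the raw match text (1 of them) because the pattern has no groups.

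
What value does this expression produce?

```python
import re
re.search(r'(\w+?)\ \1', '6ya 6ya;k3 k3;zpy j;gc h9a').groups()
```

('6ya',)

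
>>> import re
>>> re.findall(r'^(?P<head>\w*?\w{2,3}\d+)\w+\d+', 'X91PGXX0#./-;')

['X91']

This matches anchored at the start of the string; then zero or more of a word character (lazy), then 2 to 3 of a word character, then one or more of a digit (captured as 'head'); then one or more of a word character, then one or more of a digit.
Matches: at [0:8] match 'X91PGXX0', group 1 = 'X91'.
Because there's exactly one group, `findall` drops the full match and keeps group 1 from the one hit.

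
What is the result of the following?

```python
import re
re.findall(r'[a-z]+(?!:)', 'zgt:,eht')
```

The negative lookahead/lookbehind blocks any match where the forbidden context is present.
Walking the string: at [0:2] → 'zg'; at [5:8] → 'eht'.
`findall` yields the raw match text (2 of them) because the pattern has no groups.

['zg', 'eht']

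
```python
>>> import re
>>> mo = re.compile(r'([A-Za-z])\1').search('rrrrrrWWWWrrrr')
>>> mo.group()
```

`\1` has to match the exact text group 1 already captured.
`re.search` scans for the first position where the pattern succeeds.
The match spans [0:2] → 'rr'.
Captured: group 1 = 'r'.

'rr'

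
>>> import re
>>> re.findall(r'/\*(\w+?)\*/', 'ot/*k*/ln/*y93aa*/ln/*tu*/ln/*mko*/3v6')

['k', 'y93aa', 'tu', 'mko']

With a single group, `findall` returns only what that group captured — 4 items.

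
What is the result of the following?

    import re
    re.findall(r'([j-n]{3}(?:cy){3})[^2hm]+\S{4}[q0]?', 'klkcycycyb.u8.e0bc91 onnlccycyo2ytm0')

Pattern: exactly 3 of a character in [j-n], then the literal 'cy' repeated 3 times (captured); then one or more of any character except [2hm], then exactly 4 of a non-whitespace character, then optionally one of [q0].
With a single group, `findall` returns only what that group captured — 1 item.

['klkcycycy']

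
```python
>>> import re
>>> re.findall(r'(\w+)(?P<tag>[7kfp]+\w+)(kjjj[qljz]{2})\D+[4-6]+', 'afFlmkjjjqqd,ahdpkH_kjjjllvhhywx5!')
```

[('a', 'fFlm', 'kjjjqq')]

This matches one or more of a word character (captured); then one or more of one of [7kfp], then one or more of a word character (captured as 'tag'); then the literal 'kj', then the literal 'jj', then exactly 2 of one of [qljz] (captured); then one or more of a non-digit; then one or more of a character in [4-6].
With 3 capturing groups, `findall` returns a 3-tuple per match.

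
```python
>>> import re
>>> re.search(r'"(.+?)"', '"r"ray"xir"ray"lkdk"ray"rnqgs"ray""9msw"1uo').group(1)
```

'r'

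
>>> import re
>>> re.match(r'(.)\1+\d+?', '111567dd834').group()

'1115'

`match` is anchored at position 0; if the pattern doesn't fit there, it returns None.
The match spans [0:4] → '1115'.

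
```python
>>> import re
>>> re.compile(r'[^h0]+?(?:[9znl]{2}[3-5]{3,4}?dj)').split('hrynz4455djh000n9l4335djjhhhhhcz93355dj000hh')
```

['h', 'h000', 'jhhhhh', '000hh']

Each match becomes a cut point; 4 segments remain.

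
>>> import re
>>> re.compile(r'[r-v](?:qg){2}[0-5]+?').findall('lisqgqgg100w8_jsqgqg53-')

The pattern matches a character in [r-v], then the literal 'qg' repeated 2 times; then one or more of a character in [0-5] (lazy).
Walking the string: at [15:21] → 'sqgqg5'.
No capturing groups, so `findall` returns the 1 full match string.

['sqgqg5']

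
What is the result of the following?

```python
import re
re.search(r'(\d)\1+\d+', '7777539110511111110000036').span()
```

(0, 25)

After group 1 captures some text, `\1` only succeeds where that same text appears again.
`re.search` tries every starting position until one works.
The match spans [0:25] → '7777539110511111110000036'.
Captured: group 1 = '7'.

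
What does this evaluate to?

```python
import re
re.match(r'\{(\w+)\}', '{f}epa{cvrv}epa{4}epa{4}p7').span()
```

(0, 3)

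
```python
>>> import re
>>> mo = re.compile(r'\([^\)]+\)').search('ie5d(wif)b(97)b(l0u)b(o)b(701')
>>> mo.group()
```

The match spans [4:9] → '(wif)'.

'(wif)'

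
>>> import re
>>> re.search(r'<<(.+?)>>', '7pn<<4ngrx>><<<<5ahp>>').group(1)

'4ngrx'

The match spans [3:12] → '<<4ngrx>>'.
Captured: group 1 = '4ngrx'.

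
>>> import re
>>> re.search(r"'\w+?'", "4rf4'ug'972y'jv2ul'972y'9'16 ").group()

"'ug'"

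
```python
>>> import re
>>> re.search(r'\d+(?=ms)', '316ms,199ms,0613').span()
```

(0, 3)

The lookaround is zero-width — it requires the adjacent text to match without consuming it, so the asserted text isn't part of the match.
The match spans [0:3] → '316'.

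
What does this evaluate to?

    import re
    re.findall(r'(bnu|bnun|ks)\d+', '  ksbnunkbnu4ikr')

Walking the string: at [9:13] match 'bnu4', group 1 = 'bnu'.
`findall` collects group 1 from the one match (1 total).

['bnu']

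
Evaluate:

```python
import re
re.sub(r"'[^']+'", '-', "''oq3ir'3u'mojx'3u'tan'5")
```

"'-3u-3u-5"

Matches: at [1:8] → "'oq3ir'"; at [10:16] → "'mojx'"; at [18:23] → "'tan'".
Each match is replaced by '-'.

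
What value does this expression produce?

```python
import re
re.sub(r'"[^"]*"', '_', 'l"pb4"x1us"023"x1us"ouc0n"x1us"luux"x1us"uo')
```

'l_x1us_x1us_x1us_x1us"uo'

Matches: at [1:6] → '"pb4"'; at [10:15] → '"023"'; at [19:26] → '"ouc0n"'; at [30:36] → '"luux"'.
Each match is replaced by '_'.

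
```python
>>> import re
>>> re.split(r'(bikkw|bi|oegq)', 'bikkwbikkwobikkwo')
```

`|` is ordered: at each position the engine commits to the first alternative that works.
Matches to split on: at [0:5] → 'bikkw'; at [5:10] → 'bikkw'; at [11:16] → 'bikkw'.
With a capturing group present, the delimiter's captured portion is kept in the result list.

['', 'bikkw', '', 'bikkw', 'o', 'bikkw', 'o']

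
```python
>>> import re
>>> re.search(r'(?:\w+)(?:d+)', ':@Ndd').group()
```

Pattern: one or more of a word character (non-capturing group); then one or more of a literal 'd' (non-capturing group).
`re.search` scans for the first position where the pattern succeeds.
The match spans [2:5] → 'Ndd'.

'Ndd'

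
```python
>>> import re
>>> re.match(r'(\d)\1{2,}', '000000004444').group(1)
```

'0'

The match spans [0:8] → '00000000'.
Captured: group 1 = '0'.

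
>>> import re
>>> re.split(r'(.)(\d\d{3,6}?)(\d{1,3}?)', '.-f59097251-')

['.-', 'f', '5909', '7', '251-']

Pattern: any character (captured); then a digit, then 3 to 6 of a digit (lazy) (captured); then 1 to 3 of a digit (lazy) (captured).
Because the quantifier is non-greedy, it stops expanding at the earliest point where the rest of the pattern can succeed.
Matches to split on: at [2:8] → 'f59097'.
With a capturing group present, the delimiter's captured portion is kept in the result list.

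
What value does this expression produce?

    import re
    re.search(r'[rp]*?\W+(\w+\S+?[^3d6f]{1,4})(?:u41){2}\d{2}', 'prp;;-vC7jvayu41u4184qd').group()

The pattern matches zero or more of one of [rp] (lazy), then one or more of a non-word character; then one or more of a word character, then one or more of a non-whitespace character (lazy), then 1 to 4 of any character except [3d6f] (captured); then the literal 'u41' repeated 2 times, then exactly 2 of a digit.
`search` walks the string left to right and returns the first match it finds.
The match spans [0:21] → 'prp;;-vC7jvayu41u4184'.
Captured: group 1 = 'vC7jvay'.

'prp;;-vC7jvayu41u4184'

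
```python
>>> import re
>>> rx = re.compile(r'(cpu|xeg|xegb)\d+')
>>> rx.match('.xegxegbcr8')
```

`re.match` only tries the pattern at the start of the string.
Here position 0 doesn't satisfy it, so the call returns None.

None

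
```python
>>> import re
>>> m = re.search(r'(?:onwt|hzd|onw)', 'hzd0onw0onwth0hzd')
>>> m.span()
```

(0, 3)

Unlike `match`, `search` isn't anchored — it looks for the pattern anywhere in the string.
The match spans [0:3] → 'hzd'.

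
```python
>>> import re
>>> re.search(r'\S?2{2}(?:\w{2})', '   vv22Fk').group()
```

Pattern: optionally a non-whitespace character, then exactly 2 of the literal '2'; then exactly 2 of a word character (non-capturing group).
`search` walks the string left to right and returns the first match it finds.
The match spans [4:9] → 'v22Fk'.

'v22Fk'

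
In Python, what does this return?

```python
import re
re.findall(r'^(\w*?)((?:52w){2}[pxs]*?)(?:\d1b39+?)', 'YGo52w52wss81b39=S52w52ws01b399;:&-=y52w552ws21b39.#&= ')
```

[('YGo', '52w52wss')]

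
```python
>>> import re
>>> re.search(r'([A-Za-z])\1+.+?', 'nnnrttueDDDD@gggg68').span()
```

(0, 4)

A backreference is literal: `\1` must see the identical characters the first group matched.
The match spans [0:4] → 'nnnr'.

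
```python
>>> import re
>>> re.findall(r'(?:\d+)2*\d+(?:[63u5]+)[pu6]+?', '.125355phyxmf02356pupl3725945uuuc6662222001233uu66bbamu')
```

['125355p', '02356p', '3725945uuu', '6662222001233uu66']

Lazy quantifiers expand one character at a time until the remainder of the pattern can match.
With no groups in the pattern, `findall` gives back each whole match — 4 here.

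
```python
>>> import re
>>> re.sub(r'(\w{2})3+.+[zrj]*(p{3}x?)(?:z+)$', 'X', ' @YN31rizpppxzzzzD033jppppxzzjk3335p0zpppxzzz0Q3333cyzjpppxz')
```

' @X'

This matches exactly 2 of a word character (captured); then one or more of the literal '3', then one or more of any character, then zero or more of one of [zrj]; then exactly 3 of the literal 'p', then optionally a literal 'x' (captured); then one or more of a literal 'z' (non-capturing group); then anchored at the end.
Matches: at [2:60] → 'YN31rizpppxzzzzD033jppppxzzjk3335p0zpppxzzz0Q3333cyzjpppxz'.
Each match is replaced by 'X'.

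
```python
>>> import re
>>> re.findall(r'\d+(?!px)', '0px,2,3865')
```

['2', '3865']

The negative lookahead/lookbehind blocks any match where the forbidden context is present.
Since nothing is captured, `findall` lists the 2 matched substrings directly.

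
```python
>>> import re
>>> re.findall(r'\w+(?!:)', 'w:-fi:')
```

`(?!…)`/`(?<!…)` only lets a position through if the neighbouring text does NOT match; no characters are consumed.
Scanning left to right: at [3:4] → 'f'.
Since nothing is captured, `findall` lists the 1 matched substring directly.

['f']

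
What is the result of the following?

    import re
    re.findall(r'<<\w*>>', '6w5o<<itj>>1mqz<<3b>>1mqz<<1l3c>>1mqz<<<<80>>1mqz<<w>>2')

['<<itj>>', '<<3b>>', '<<1l3c>>', '<<80>>', '<<w>>']

No capturing groups, so `findall` returns the 5 full match strings.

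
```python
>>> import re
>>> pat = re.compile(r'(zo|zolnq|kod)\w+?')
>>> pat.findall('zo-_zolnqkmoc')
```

['zo']

Alternation isn't longest-match — the leftmost alternative that fits at this position is chosen.
`findall` collects group 1 from the one match (1 total).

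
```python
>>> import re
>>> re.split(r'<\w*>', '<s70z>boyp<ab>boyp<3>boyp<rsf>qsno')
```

Matches to split on: at [0:6] → '<s70z>'; at [10:14] → '<ab>'; at [18:21] → '<3>'; at [25:30] → '<rsf>'.
The string is cut at each match, leaving 5 pieces.

['', 'boyp', 'boyp', 'boyp', 'qsno']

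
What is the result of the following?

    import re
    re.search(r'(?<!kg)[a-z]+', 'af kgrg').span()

A negative assertion filters positions out without eating any characters.
`re.search` tries every starting position until one works.
The match spans [0:2] → 'af'.

(0, 2)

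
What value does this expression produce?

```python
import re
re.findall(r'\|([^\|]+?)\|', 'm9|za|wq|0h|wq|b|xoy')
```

Matches: at [2:6] match '|za|', group 1 = 'za'; at [8:12] match '|0h|', group 1 = '0h'; at [14:17] match '|b|', group 1 = 'b'.
Because there's exactly one group, `findall` drops the full match and keeps group 1 from each hit.

['za', '0h', 'b']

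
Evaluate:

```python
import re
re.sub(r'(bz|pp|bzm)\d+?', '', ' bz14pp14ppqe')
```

' 44ppqe'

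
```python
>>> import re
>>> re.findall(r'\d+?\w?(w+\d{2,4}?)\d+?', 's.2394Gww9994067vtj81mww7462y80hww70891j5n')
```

['ww99', 'ww74', 'ww70']

A non-greedy quantifier consumes as few characters as it can — just enough that the remainder of the pattern still matches from where it stops; whatever follows it matches normally.
`findall` collects group 1 from each match (3 total).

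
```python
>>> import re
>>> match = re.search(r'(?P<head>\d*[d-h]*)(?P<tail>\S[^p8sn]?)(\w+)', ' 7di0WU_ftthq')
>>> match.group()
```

'7di0WU_ftthq'

This matches zero or more of a digit, then zero or more of a character in [d-h] (captured as 'head'); then a non-whitespace character, then optionally any character except [p8sn] (captured as 'tail'); then one or more of a word character (captured).
Unlike `match`, `search` isn't anchored — it looks for the pattern anywhere in the string.
The match spans [1:13] → '7di0WU_ftthq'.
Captured: group 1 = '7d', group 2 = 'i0', group 3 = 'WU_ftthq'.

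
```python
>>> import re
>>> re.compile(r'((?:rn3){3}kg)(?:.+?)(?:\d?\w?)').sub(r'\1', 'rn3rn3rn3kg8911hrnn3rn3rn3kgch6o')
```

Pattern: the literal 'rn3' repeated 3 times, then the literal 'kg' (captured); then one or more of any character (lazy) (non-capturing group); then optionally a digit, then optionally a word character (non-capturing group).
Lazy quantifiers expand one character at a time until the remainder of the pattern can match.
Matches: at [0:14] → 'rn3rn3rn3kg891'.
`\1` in the replacement pulls in group 1's text for each match.

'rn3rn3rn3kg1hrnn3rn3rn3kgch6o'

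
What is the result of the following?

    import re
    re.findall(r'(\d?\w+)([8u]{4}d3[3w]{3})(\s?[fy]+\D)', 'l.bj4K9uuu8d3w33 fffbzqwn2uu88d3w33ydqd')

This matches optionally a digit, then one or more of a word character (captured); then exactly 4 of one of [8u], then the literal 'd3', then exactly 3 of one of [3w] (captured); then optionally whitespace, then one or more of one of [fy], then a non-digit (captured).
Scanning left to right: at [2:21] match 'bj4K9uuu8d3w33 fffb', groups = ('bj4K9', 'uuu8d3w33', ' fffb'); at [21:37] match 'zqwn2uu88d3w33yd', groups = ('zqwn2', 'uu88d3w33', 'yd').
Multiple groups make `findall` return tuples — one 3-tuple for each match.

[('bj4K9', 'uuu8d3w33', ' fffb'), ('zqwn2', 'uu88d3w33', 'yd')]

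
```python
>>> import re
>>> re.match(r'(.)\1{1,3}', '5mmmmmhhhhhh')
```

With `match`, the pattern is implicitly anchored at the beginning.
Here the string doesn't start with a match, so the call returns None.

None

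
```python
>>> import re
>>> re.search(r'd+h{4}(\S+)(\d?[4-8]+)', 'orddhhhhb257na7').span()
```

(2, 15)

The pattern matches one or more of a literal 'd', then exactly 4 of the literal 'h'; then one or more of a non-whitespace character (captured); then optionally a digit, then one or more of a character in [4-8] (captured).
`re.search` scans for the first position where the pattern succeeds.
The match spans [2:15] → 'ddhhhhb257na7'.
Captured: group 1 = 'b257na', group 2 = '7'.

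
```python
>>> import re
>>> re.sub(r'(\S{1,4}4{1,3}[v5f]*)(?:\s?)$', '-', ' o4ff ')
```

Pattern: 1 to 4 of a non-whitespace character, then 1 to 3 of the literal '4', then zero or more of one of [v5f] (captured); then optionally whitespace (non-capturing group); then anchored at the end.
Matches: at [1:6] → 'o4ff '.
Each match is replaced by '-'.

' -'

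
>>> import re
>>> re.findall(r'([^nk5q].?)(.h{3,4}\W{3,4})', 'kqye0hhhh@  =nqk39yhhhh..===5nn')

Pattern: any character except [nk5q], then optionally any character (captured); then any character, then 3 to 4 of the literal 'h', then 3 to 4 of a non-word character (captured).
2 groups means each result is a tuple of 2 captured strings — 2 here.

[('ye', '0hhhh@  ='), ('39', 'yhhhh..==')]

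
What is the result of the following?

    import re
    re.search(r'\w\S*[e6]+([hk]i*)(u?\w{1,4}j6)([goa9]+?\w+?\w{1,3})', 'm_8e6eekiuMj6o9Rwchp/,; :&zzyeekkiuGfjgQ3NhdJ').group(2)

'uMj6'

The match spans [0:18] → 'm_8e6eekiuMj6o9Rwc'.
Captured: group 1 = 'ki', group 2 = 'uMj6', group 3 = 'o9Rwc'.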